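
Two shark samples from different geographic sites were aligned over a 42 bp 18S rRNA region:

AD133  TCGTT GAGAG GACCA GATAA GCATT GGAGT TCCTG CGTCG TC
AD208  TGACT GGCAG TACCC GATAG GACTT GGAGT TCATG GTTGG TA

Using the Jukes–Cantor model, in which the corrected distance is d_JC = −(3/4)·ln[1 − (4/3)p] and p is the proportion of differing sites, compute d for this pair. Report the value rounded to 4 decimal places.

Differing sites — 2:C/G; 3:G/A; 4:T/C; 7:A/G; 8:G/C; 11:G/T; 15:A/C; 20:A/G; 22:C/A; 23:A/C; 33:C/A; 36:C/G; 37:G/T; 39:C/G; 42:C/A.
p = 15/42 = 0.357143.
d = −0.75 · ln(1 − (4/3)·0.357143) = −0.75 · ln(0.523809) = −0.75 · (-0.646628) = 0.4850.

0.4850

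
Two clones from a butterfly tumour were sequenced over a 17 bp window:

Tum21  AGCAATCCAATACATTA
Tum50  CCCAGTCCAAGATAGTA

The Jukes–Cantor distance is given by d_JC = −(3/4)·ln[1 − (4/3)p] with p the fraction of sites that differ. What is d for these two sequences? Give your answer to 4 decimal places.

Differing sites — 1:A/C; 2:G/C; 5:A/G; 11:T/G; 13:C/T; 15:T/G.
p = 6/17 = 0.352941.
d = −0.75 · ln(1 − (4/3)·0.352941) = −0.75 · ln(0.529412) = −0.75 · (-0.635988) = 0.4770.

0.4770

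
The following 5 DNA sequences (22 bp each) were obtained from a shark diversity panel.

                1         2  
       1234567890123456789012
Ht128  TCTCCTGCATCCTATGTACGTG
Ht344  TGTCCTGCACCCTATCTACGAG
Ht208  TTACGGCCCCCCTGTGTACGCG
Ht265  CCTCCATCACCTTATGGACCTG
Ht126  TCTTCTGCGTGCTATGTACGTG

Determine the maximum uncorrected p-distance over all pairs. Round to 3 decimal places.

Pairwise Hamming distances:
  Ht128 vs Ht344: 4
  Ht128 vs Ht208: 9
  Ht128 vs Ht265: 7
  Ht128 vs Ht126: 3
  Ht344 vs Ht208: 9
  Ht344 vs Ht265: 9
  Ht344 vs Ht126: 7
  Ht208 vs Ht265: 12
  Ht208 vs Ht126: 11
  Ht265 vs Ht126: 10
The largest is 12 mismatches, between Ht208 and Ht265; p = 12/22 = 0.545.

0.545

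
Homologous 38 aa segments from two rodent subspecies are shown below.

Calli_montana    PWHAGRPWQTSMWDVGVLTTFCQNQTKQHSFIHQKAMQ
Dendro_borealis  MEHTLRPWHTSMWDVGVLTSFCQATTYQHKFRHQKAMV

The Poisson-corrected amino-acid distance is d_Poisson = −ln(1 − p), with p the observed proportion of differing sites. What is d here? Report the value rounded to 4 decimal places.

0.3795

The sequences differ at positions 1 (P/M), 2 (W/E), 4 (A/T), 5 (G/L), 9 (Q/H), 20 (T/S), 24 (N/A), 25 (Q/T), 27 (K/Y), 30 (S/K), 32 (I/R), 38 (Q/V).
p = 12/38 = 0.315789.
d = −ln(1 − 0.315789) = −ln(0.684211) = 0.3795.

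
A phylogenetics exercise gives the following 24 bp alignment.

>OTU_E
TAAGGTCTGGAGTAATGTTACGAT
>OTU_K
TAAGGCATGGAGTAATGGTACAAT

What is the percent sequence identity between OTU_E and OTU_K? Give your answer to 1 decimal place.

83.3%

Mismatches occur at site 6 (T/C), site 7 (C/A), site 18 (T/G), site 22 (G/A).
20 of the 24 sites match, so the percent identity is 20/24 × 100 = 83.3%.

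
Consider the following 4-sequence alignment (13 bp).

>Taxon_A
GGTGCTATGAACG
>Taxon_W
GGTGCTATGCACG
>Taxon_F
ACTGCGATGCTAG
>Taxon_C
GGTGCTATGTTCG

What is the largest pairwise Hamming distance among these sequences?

6

Pairwise Hamming distances:
  Taxon_A vs Taxon_W: 1
  Taxon_A vs Taxon_F: 6
  Taxon_A vs Taxon_C: 2
  Taxon_W vs Taxon_F: 5
  Taxon_W vs Taxon_C: 2
  Taxon_F vs Taxon_C: 5
The largest is 6, between Taxon_A and Taxon_F.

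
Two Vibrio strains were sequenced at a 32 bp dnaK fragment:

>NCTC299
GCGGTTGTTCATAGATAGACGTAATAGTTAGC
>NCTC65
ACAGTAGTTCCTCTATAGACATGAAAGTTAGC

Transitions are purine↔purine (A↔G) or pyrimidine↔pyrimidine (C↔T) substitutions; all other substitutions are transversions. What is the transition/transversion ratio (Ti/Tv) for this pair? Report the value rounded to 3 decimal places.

0.800

The sequences differ at positions 1 (G/A, transition), 3 (G/A, transition), 6 (T/A, transversion), 11 (A/C, transversion), 13 (A/C, transversion), 14 (G/T, transversion), 21 (G/A, transition), 23 (A/G, transition), 25 (T/A, transversion).
Of the 9 differences, 4 transitions and 5 transversions, so Ti/Tv = 4/5 = 0.800.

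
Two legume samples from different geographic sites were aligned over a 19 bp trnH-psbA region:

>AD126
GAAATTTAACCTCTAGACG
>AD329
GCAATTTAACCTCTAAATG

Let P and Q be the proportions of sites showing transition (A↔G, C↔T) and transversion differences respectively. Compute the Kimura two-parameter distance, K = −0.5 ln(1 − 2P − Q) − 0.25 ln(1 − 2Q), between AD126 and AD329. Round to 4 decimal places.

0.1805

The sequences differ at positions 2 (A/C, transversion), 16 (G/A, transition), 18 (C/T, transition).
Of the 3 differences, 2 transitions and 1 transversion over 19 sites: P = 2/19 = 0.105263, Q = 1/19 = 0.052632.
d = −0.5·ln(0.736842) − 0.25·ln(0.894736) = −0.5·(-0.305382) − 0.25·(-0.111227) = 0.1805.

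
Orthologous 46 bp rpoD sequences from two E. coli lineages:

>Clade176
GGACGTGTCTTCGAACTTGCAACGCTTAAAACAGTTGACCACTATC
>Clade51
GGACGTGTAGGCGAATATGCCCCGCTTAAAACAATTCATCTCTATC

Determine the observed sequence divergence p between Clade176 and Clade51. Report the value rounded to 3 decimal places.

0.239

Differing sites — 9:C/A; 10:T/G; 11:T/G; 16:C/T; 17:T/A; 21:A/C; 22:A/C; 34:G/A; 37:G/C; 39:C/T; 41:A/T.
There are 11 differences over 46 sites, so p = 11/46 = 0.239.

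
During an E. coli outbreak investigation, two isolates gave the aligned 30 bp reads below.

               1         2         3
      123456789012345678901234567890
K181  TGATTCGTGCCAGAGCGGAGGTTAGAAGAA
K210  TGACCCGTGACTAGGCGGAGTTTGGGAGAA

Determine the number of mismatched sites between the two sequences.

Mismatches occur at site 4 (T↔C), site 5 (T↔C), site 10 (C↔A), site 12 (A↔T), site 13 (G↔A), site 14 (A↔G), site 21 (G↔T), site 24 (A↔G), site 26 (A↔G).
That gives 9 mismatches out of 30 aligned sites, so the Hamming distance is 9.

9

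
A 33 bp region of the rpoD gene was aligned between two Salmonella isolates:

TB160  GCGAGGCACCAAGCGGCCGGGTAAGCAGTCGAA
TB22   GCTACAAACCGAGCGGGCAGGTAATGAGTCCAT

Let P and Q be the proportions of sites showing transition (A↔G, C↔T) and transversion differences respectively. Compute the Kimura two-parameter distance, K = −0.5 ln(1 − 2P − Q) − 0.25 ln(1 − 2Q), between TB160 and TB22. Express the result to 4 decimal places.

0.4419

Differing sites — 3:G/T (Tv); 5:G/C (Tv); 6:G/A (Ti); 7:C/A (Tv); 11:A/G (Ti); 17:C/G (Tv); 19:G/A (Ti); 25:G/T (Tv); 26:C/G (Tv); 31:G/C (Tv); 33:A/T (Tv).
Of the 11 differences, 3 transitions and 8 transversions over 33 sites: P = 3/33 = 0.090909, Q = 8/33 = 0.242424.
d = −0.5·ln(0.575758) − 0.25·ln(0.515152) = −0.5·(-0.552068) − 0.25·(-0.663293) = 0.4419.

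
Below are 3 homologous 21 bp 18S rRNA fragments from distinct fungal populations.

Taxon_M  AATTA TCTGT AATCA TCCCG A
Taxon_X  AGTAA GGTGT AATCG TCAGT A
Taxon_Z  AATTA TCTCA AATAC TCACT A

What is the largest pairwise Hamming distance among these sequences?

9

Pairwise Hamming distances:
  Taxon_M vs Taxon_X: 8
  Taxon_M vs Taxon_Z: 6
  Taxon_X vs Taxon_Z: 9
The largest is 9, between Taxon_X and Taxon_Z.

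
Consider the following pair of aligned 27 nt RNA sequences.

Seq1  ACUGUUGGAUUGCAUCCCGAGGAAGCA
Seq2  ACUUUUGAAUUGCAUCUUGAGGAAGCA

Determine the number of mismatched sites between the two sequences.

Mismatches occur at site 4 (G→U), site 8 (G→A), site 17 (C→U), site 18 (C→U).
That gives 4 mismatches out of 27 aligned sites, so the Hamming distance is 4.

4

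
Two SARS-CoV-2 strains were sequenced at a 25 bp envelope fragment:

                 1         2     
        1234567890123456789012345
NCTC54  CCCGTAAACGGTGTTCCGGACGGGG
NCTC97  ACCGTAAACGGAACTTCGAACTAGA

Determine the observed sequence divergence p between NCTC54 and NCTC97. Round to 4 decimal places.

The sequences differ at positions 1 (C/A), 12 (T/A), 13 (G/A), 14 (T/C), 16 (C/T), 19 (G/A), 22 (G/T), 23 (G/A), 25 (G/A).
There are 9 differences over 25 sites, so p = 9/25 = 0.3600.

0.3600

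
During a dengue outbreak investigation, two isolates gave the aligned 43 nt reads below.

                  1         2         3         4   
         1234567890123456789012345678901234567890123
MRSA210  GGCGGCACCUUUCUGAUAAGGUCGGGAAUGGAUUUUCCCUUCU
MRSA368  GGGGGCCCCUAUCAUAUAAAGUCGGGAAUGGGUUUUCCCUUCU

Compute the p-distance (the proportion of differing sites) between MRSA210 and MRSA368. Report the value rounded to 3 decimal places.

0.163

Mismatches occur at site 3 (C→G), site 7 (A→C), site 11 (U→A), site 14 (U→A), site 15 (G→U), site 20 (G→A), site 32 (A→G).
There are 7 differences over 43 sites, so p = 7/43 = 0.163.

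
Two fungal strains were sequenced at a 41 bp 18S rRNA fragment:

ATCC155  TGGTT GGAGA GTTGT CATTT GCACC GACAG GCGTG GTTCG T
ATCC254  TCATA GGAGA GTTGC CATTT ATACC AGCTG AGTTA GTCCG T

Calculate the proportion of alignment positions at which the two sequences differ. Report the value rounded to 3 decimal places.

Differing sites — 2:G/C; 3:G/A; 5:T/A; 15:T/C; 21:G/A; 22:C/T; 26:G/A; 27:A/G; 29:A/T; 31:G/A; 32:C/G; 33:G/T; 35:G/A; 38:T/C.
There are 14 differences over 41 sites, so p = 14/41 = 0.341.

0.341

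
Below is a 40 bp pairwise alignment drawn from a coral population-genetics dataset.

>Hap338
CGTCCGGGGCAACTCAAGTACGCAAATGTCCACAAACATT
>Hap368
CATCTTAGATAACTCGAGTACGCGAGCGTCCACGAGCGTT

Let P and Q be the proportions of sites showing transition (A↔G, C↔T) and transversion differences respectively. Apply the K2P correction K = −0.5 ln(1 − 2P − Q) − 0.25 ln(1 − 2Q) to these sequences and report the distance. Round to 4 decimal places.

Mismatches occur at site 2 (G/A, transition), site 5 (C/T, transition), site 6 (G/T, transversion), site 7 (G/A, transition), site 9 (G/A, transition), site 10 (C/T, transition), site 16 (A/G, transition), site 24 (A/G, transition), site 26 (A/G, transition), site 27 (T/C, transition), site 34 (A/G, transition), site 36 (A/G, transition), site 38 (A/G, transition).
Of the 13 differences, 12 transitions and 1 transversion over 40 sites: P = 12/40 = 0.300000, Q = 1/40 = 0.025000.
d = −0.5·ln(0.375000) − 0.25·ln(0.950000) = −0.5·(-0.980829) − 0.25·(-0.051293) = 0.5032.

0.5032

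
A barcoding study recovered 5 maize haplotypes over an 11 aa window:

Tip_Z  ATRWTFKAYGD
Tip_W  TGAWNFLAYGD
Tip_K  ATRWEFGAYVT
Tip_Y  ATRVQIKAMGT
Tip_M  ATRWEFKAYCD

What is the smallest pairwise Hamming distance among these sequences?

2

Pairwise Hamming distances:
  Tip_Z vs Tip_W: 5
  Tip_Z vs Tip_K: 4
  Tip_Z vs Tip_Y: 5
  Tip_Z vs Tip_M: 2
  Tip_W vs Tip_K: 7
  Tip_W vs Tip_Y: 9
  Tip_W vs Tip_M: 6
  Tip_K vs Tip_Y: 6
  Tip_K vs Tip_M: 3
  Tip_Y vs Tip_M: 6
The smallest is 2, between Tip_Z and Tip_M.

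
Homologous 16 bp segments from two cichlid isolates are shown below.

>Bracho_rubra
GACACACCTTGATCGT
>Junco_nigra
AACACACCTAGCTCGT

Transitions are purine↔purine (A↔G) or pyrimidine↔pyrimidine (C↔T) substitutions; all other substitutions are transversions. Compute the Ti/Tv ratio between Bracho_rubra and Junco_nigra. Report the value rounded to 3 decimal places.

Differing sites — 1:G/A (Ti); 10:T/A (Tv); 12:A/C (Tv).
Of the 3 differences, 1 transition and 2 transversions, so Ti/Tv = 1/2 = 0.500.

0.500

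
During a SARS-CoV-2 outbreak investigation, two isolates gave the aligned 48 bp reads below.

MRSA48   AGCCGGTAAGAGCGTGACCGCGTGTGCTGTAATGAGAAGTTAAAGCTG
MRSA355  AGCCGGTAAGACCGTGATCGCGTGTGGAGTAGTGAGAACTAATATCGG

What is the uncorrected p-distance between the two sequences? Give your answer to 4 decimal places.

Mismatches occur at site 12 (G→C), site 18 (C→T), site 27 (C→G), site 28 (T→A), site 32 (A→G), site 39 (G→C), site 41 (T→A), site 43 (A→T), site 45 (G→T), site 47 (T→G).
There are 10 differences over 48 sites, so p = 10/48 = 0.2083.

0.2083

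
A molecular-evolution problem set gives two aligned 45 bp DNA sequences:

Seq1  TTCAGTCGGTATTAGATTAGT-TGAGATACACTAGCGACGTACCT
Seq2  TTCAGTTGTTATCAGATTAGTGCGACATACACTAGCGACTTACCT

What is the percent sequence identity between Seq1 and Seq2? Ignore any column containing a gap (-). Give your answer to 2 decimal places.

86.36%

Excluding the 1 gap column leaves 44 comparable sites.
Differing sites — 7:C/T; 9:G/T; 13:T/C; 23:T/C; 26:G/C; 40:G/T.
38 of the 44 comparable sites match, so the percent identity is 38/44 × 100 = 86.36%.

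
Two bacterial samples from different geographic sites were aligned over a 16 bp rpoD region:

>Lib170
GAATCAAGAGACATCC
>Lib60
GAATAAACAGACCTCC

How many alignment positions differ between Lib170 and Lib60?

3

The sequences differ at positions 5 (C/A), 8 (G/C), 13 (A/C).
That gives 3 mismatches out of 16 aligned sites, so the Hamming distance is 3.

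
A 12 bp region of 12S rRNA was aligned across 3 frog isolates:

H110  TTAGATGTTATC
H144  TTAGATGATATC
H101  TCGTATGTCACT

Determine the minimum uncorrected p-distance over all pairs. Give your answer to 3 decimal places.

0.083

Pairwise Hamming distances:
  H110 vs H144: 1
  H110 vs H101: 6
  H144 vs H101: 7
The smallest is 1 mismatch, between H110 and H144; p = 1/12 = 0.083.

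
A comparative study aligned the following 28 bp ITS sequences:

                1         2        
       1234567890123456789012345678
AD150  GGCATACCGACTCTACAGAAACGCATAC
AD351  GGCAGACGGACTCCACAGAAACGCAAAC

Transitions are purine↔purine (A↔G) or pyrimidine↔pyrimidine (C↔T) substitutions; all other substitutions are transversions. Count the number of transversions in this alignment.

Differing sites — 5:T/G (Tv); 8:C/G (Tv); 14:T/C (Ti); 26:T/A (Tv).
Of the 4 differences, 1 transition and 3 transversions, so the answer is 3.

3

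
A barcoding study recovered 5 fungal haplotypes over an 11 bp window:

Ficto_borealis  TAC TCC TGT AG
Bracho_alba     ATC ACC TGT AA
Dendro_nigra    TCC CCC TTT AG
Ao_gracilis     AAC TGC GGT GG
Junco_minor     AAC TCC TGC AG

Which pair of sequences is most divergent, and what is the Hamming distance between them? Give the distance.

Pairwise Hamming distances:
  Ficto_borealis vs Bracho_alba: 4
  Ficto_borealis vs Dendro_nigra: 3
  Ficto_borealis vs Ao_gracilis: 4
  Ficto_borealis vs Junco_minor: 2
  Bracho_alba vs Dendro_nigra: 5
  Bracho_alba vs Ao_gracilis: 6
  Bracho_alba vs Junco_minor: 4
  Dendro_nigra vs Ao_gracilis: 7
  Dendro_nigra vs Junco_minor: 5
  Ao_gracilis vs Junco_minor: 4
The largest is 7, between Dendro_nigra and Ao_gracilis.

7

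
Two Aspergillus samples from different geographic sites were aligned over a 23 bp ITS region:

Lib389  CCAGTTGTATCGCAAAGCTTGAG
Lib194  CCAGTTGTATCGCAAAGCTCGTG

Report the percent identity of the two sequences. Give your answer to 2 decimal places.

Differing sites — 20:T/C; 22:A/T.
21 of the 23 sites match, so the percent identity is 21/23 × 100 = 91.30%.

91.30%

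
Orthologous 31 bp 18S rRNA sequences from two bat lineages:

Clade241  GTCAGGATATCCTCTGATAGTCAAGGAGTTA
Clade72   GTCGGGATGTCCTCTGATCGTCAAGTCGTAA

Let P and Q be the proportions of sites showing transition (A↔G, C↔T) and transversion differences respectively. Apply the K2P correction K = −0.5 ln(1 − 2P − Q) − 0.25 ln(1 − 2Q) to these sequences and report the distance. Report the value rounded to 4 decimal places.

0.2239

The sequences differ at positions 4 (A/G, transition), 9 (A/G, transition), 19 (A/C, transversion), 26 (G/T, transversion), 27 (A/C, transversion), 30 (T/A, transversion).
Of the 6 differences, 2 transitions and 4 transversions over 31 sites: P = 2/31 = 0.064516, Q = 4/31 = 0.129032.
d = −0.5·ln(0.741936) − 0.25·ln(0.741936) = −0.5·(-0.298492) − 0.25·(-0.298492) = 0.2239.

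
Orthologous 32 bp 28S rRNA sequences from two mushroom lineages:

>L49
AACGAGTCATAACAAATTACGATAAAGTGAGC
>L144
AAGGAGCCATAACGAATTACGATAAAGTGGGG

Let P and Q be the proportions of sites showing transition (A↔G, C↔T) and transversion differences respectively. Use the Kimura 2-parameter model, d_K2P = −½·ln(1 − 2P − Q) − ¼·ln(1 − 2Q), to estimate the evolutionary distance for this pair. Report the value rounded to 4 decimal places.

The sequences differ at positions 3 (C/G, transversion), 7 (T/C, transition), 14 (A/G, transition), 30 (A/G, transition), 32 (C/G, transversion).
Of the 5 differences, 3 transitions and 2 transversions over 32 sites: P = 3/32 = 0.093750, Q = 2/32 = 0.062500.
d = −0.5·ln(0.750000) − 0.25·ln(0.875000) = −0.5·(-0.287682) − 0.25·(-0.133531) = 0.1772.

0.1772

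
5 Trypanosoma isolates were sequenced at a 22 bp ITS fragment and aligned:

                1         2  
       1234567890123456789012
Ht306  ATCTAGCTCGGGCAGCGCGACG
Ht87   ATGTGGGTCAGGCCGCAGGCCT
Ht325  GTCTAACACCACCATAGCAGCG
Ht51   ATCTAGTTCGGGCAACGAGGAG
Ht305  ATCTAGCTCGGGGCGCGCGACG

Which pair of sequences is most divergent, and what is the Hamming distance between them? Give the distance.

17

Pairwise Hamming distances:
  Ht306 vs Ht87: 9
  Ht306 vs Ht325: 10
  Ht306 vs Ht51: 5
  Ht306 vs Ht305: 2
  Ht87 vs Ht325: 17
  Ht87 vs Ht51: 11
  Ht87 vs Ht305: 9
  Ht325 vs Ht51: 12
  Ht325 vs Ht305: 12
  Ht51 vs Ht305: 7
The largest is 17, between Ht87 and Ht325.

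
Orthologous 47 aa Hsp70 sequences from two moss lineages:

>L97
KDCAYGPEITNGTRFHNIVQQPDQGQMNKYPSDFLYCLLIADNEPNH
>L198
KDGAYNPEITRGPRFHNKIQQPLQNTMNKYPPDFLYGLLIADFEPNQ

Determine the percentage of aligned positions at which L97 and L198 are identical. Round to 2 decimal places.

Differing sites — 3:C/G; 6:G/N; 11:N/R; 13:T/P; 18:I/K; 19:V/I; 23:D/L; 25:G/N; 26:Q/T; 32:S/P; 37:C/G; 43:N/F; 47:H/Q.
34 of the 47 sites match, so the percent identity is 34/47 × 100 = 72.34%.

72.34%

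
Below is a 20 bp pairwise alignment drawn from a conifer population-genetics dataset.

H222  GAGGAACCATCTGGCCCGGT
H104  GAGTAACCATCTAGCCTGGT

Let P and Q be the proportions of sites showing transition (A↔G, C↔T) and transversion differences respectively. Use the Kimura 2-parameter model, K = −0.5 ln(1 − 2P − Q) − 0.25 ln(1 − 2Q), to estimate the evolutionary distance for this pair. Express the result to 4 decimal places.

0.1702

Mismatches occur at site 4 (G/T, transversion), site 13 (G/A, transition), site 17 (C/T, transition).
Of the 3 differences, 2 transitions and 1 transversion over 20 sites: P = 2/20 = 0.100000, Q = 1/20 = 0.050000.
d = −0.5·ln(0.750000) − 0.25·ln(0.900000) = −0.5·(-0.287682) − 0.25·(-0.105361) = 0.1702.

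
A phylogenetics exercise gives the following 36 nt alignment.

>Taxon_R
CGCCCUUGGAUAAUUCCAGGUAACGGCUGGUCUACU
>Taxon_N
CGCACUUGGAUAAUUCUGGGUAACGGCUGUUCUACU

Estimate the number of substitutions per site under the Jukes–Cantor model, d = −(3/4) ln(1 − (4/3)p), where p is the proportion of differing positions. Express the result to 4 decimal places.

0.1203

Differing sites — 4:C/A; 17:C/U; 18:A/G; 30:G/U.
p = 4/36 = 0.111111.
d = −0.75 · ln(1 − (4/3)·0.111111) = −0.75 · ln(0.851852) = −0.75 · (-0.160342) = 0.1203.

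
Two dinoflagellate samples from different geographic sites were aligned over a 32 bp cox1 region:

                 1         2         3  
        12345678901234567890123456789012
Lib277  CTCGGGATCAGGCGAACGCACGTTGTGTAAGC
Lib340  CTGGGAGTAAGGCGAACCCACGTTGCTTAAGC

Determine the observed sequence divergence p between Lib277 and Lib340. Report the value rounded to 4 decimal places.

0.2188

Differing sites — 3:C/G; 6:G/A; 7:A/G; 9:C/A; 18:G/C; 26:T/C; 27:G/T.
There are 7 differences over 32 sites, so p = 7/32 = 0.2188.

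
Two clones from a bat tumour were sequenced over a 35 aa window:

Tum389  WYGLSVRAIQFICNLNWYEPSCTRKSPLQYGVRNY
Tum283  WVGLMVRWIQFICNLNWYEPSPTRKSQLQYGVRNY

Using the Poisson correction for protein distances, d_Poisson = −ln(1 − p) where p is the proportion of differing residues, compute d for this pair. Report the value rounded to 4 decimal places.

Mismatches occur at site 2 (Y→V), site 5 (S→M), site 8 (A→W), site 22 (C→P), site 27 (P→Q).
p = 5/35 = 0.142857.
d = −ln(1 − 0.142857) = −ln(0.857143) = 0.1542.

0.1542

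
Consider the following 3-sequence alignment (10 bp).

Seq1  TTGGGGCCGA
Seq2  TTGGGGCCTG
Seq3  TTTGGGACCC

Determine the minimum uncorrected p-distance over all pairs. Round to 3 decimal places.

0.200

Pairwise Hamming distances:
  Seq1 vs Seq2: 2
  Seq1 vs Seq3: 4
  Seq2 vs Seq3: 4
The smallest is 2 mismatches, between Seq1 and Seq2; p = 2/10 = 0.200.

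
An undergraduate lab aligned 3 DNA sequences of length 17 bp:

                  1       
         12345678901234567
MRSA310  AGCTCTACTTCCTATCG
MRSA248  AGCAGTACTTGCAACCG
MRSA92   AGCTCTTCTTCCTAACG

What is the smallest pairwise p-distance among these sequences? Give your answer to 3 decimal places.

0.118

Pairwise Hamming distances:
  MRSA310 vs MRSA248: 5
  MRSA310 vs MRSA92: 2
  MRSA248 vs MRSA92: 6
The smallest is 2 mismatches, between MRSA310 and MRSA92; p = 2/17 = 0.118.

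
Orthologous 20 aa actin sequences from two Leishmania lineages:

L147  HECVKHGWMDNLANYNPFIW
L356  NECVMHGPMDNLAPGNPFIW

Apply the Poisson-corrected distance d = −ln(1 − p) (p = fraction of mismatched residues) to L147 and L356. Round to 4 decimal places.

Mismatches occur at site 1 (H↔N), site 5 (K↔M), site 8 (W↔P), site 14 (N↔P), site 15 (Y↔G).
p = 5/20 = 0.250000.
d = −ln(1 − 0.250000) = −ln(0.750000) = 0.2877.

0.2877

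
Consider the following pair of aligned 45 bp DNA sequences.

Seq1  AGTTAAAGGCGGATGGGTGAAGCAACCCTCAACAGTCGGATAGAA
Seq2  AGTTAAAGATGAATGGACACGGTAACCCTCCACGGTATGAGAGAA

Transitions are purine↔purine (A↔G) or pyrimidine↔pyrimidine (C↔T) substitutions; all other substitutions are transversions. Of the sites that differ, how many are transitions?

Mismatches occur at site 9 (G/A, transition), site 10 (C/T, transition), site 12 (G/A, transition), site 17 (G/A, transition), site 18 (T/C, transition), site 19 (G/A, transition), site 20 (A/C, transversion), site 21 (A/G, transition), site 23 (C/T, transition), site 31 (A/C, transversion), site 34 (A/G, transition), site 37 (C/A, transversion), site 38 (G/T, transversion), site 41 (T/G, transversion).
Of the 14 differences, 9 transitions and 5 transversions, so the answer is 9.

9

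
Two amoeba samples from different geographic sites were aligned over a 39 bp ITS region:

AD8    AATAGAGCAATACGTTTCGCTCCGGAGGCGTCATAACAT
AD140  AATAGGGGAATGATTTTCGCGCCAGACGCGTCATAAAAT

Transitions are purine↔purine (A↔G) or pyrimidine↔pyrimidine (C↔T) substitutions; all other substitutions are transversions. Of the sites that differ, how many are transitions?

3

Mismatches occur at site 6 (A↔G, transition), site 8 (C↔G, transversion), site 12 (A↔G, transition), site 13 (C↔A, transversion), site 14 (G↔T, transversion), site 21 (T↔G, transversion), site 24 (G↔A, transition), site 27 (G↔C, transversion), site 37 (C↔A, transversion).
Of the 9 differences, 3 transitions and 6 transversions, so the answer is 3.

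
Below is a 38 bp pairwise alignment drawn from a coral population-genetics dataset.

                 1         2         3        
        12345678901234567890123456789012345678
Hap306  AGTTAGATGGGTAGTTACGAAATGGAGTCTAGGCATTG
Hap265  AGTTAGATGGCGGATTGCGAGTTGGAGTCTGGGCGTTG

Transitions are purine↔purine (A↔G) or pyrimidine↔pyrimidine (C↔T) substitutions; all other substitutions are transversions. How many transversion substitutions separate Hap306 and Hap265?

The sequences differ at positions 11 (G/C, transversion), 12 (T/G, transversion), 13 (A/G, transition), 14 (G/A, transition), 17 (A/G, transition), 21 (A/G, transition), 22 (A/T, transversion), 31 (A/G, transition), 35 (A/G, transition).
Of the 9 differences, 6 transitions and 3 transversions, so the answer is 3.

3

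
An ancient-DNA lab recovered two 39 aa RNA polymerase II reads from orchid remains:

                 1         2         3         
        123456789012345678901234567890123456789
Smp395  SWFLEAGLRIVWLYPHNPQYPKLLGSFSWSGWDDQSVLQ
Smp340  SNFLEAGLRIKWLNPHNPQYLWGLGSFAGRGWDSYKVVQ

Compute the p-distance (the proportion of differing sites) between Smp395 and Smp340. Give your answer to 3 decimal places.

Mismatches occur at site 2 (W→N), site 11 (V→K), site 14 (Y→N), site 21 (P→L), site 22 (K→W), site 23 (L→G), site 28 (S→A), site 29 (W→G), site 30 (S→R), site 34 (D→S), site 35 (Q→Y), site 36 (S→K), site 38 (L→V).
There are 13 differences over 39 sites, so p = 13/39 = 0.333.

0.333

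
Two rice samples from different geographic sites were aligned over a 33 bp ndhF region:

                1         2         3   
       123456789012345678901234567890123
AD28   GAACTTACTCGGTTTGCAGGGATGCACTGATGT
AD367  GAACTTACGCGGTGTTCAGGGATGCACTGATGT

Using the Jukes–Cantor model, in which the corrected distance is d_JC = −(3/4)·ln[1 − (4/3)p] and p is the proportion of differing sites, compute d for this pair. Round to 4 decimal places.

Differing sites — 9:T/G; 14:T/G; 16:G/T.
p = 3/33 = 0.090909.
d = −0.75 · ln(1 − (4/3)·0.090909) = −0.75 · ln(0.878788) = −0.75 · (-0.129212) = 0.0969.

0.0969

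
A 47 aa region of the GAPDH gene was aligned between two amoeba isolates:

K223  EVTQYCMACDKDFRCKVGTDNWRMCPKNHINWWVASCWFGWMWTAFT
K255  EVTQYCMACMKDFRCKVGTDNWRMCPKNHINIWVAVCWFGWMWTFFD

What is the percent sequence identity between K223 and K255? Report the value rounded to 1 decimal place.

89.4%

Differing sites — 10:D/M; 32:W/I; 36:S/V; 45:A/F; 47:T/D.
42 of the 47 sites match, so the percent identity is 42/47 × 100 = 89.4%.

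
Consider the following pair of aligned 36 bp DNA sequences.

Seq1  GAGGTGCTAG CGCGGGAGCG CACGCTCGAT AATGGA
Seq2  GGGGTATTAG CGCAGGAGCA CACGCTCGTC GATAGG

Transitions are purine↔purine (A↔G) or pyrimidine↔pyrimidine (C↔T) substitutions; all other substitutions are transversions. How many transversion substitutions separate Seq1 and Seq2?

Mismatches occur at site 2 (A↔G, transition), site 6 (G↔A, transition), site 7 (C↔T, transition), site 14 (G↔A, transition), site 20 (G↔A, transition), site 29 (A↔T, transversion), site 30 (T↔C, transition), site 31 (A↔G, transition), site 34 (G↔A, transition), site 36 (A↔G, transition).
Of the 10 differences, 9 transitions and 1 transversion, so the answer is 1.

1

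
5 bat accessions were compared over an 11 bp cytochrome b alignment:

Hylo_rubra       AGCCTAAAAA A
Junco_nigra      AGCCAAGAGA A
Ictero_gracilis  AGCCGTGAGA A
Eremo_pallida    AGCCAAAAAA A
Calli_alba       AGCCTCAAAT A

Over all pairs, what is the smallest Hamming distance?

1

Pairwise Hamming distances:
  Hylo_rubra vs Junco_nigra: 3
  Hylo_rubra vs Ictero_gracilis: 4
  Hylo_rubra vs Eremo_pallida: 1
  Hylo_rubra vs Calli_alba: 2
  Junco_nigra vs Ictero_gracilis: 2
  Junco_nigra vs Eremo_pallida: 2
  Junco_nigra vs Calli_alba: 5
  Ictero_gracilis vs Eremo_pallida: 4
  Ictero_gracilis vs Calli_alba: 5
  Eremo_pallida vs Calli_alba: 3
The smallest is 1, between Hylo_rubra and Eremo_pallida.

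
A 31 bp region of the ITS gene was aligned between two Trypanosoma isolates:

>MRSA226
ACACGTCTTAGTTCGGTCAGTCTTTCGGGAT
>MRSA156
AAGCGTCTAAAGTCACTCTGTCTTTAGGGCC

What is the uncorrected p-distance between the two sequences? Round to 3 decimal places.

0.355

The sequences differ at positions 2 (C/A), 3 (A/G), 9 (T/A), 11 (G/A), 12 (T/G), 15 (G/A), 16 (G/C), 19 (A/T), 26 (C/A), 30 (A/C), 31 (T/C).
There are 11 differences over 31 sites, so p = 11/31 = 0.355.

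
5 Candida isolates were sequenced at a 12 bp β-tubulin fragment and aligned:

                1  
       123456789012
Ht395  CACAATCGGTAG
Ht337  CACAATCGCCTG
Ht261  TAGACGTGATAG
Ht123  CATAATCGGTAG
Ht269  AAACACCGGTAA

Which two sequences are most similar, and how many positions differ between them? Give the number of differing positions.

1

Pairwise Hamming distances:
  Ht395 vs Ht337: 3
  Ht395 vs Ht261: 6
  Ht395 vs Ht123: 1
  Ht395 vs Ht269: 5
  Ht337 vs Ht261: 8
  Ht337 vs Ht123: 4
  Ht337 vs Ht269: 8
  Ht261 vs Ht123: 6
  Ht261 vs Ht269: 8
  Ht123 vs Ht269: 5
The smallest is 1, between Ht395 and Ht123.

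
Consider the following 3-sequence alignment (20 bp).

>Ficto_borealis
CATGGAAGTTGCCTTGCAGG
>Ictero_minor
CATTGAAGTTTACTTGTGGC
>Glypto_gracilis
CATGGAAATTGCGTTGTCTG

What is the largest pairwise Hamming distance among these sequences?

8

Pairwise Hamming distances:
  Ficto_borealis vs Ictero_minor: 6
  Ficto_borealis vs Glypto_gracilis: 5
  Ictero_minor vs Glypto_gracilis: 8
The largest is 8, between Ictero_minor and Glypto_gracilis.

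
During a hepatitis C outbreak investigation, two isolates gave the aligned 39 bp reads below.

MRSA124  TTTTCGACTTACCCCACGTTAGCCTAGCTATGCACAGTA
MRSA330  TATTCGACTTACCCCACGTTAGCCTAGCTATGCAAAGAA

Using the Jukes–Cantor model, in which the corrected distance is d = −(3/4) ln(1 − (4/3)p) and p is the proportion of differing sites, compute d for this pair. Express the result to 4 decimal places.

Mismatches occur at site 2 (T/A), site 35 (C/A), site 38 (T/A).
p = 3/39 = 0.076923.
d = −0.75 · ln(1 − (4/3)·0.076923) = −0.75 · ln(0.897436) = −0.75 · (-0.108213) = 0.0812.

0.0812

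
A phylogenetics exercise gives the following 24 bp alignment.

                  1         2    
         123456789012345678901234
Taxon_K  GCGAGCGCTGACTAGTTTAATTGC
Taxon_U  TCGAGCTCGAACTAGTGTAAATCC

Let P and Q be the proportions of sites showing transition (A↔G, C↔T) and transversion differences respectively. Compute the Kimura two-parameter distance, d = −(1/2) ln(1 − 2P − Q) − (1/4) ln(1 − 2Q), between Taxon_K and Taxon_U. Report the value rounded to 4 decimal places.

The sequences differ at positions 1 (G/T, transversion), 7 (G/T, transversion), 9 (T/G, transversion), 10 (G/A, transition), 17 (T/G, transversion), 21 (T/A, transversion), 23 (G/C, transversion).
Of the 7 differences, 1 transition and 6 transversions over 24 sites: P = 1/24 = 0.041667, Q = 6/24 = 0.250000.
d = −0.5·ln(0.666666) − 0.25·ln(0.500000) = −0.5·(-0.405466) − 0.25·(-0.693147) = 0.3760.

0.3760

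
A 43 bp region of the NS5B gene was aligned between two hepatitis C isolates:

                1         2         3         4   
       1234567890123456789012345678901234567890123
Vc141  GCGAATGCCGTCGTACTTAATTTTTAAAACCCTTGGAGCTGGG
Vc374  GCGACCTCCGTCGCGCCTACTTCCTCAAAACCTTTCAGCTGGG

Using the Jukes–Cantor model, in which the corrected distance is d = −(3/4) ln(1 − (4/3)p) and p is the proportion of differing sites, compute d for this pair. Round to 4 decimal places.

Differing sites — 5:A/C; 6:T/C; 7:G/T; 14:T/C; 15:A/G; 17:T/C; 20:A/C; 23:T/C; 24:T/C; 26:A/C; 30:C/A; 35:G/T; 36:G/C.
p = 13/43 = 0.302326.
d = −0.75 · ln(1 − (4/3)·0.302326) = −0.75 · ln(0.596899) = −0.75 · (-0.516007) = 0.3870.

0.3870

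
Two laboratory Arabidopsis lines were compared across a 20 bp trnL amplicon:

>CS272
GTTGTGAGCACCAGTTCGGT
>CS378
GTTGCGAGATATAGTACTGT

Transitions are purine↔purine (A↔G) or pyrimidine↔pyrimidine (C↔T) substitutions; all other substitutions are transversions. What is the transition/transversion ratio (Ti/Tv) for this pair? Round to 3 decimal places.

The sequences differ at positions 5 (T/C, transition), 9 (C/A, transversion), 10 (A/T, transversion), 11 (C/A, transversion), 12 (C/T, transition), 16 (T/A, transversion), 18 (G/T, transversion).
Of the 7 differences, 2 transitions and 5 transversions, so Ti/Tv = 2/5 = 0.400.

0.400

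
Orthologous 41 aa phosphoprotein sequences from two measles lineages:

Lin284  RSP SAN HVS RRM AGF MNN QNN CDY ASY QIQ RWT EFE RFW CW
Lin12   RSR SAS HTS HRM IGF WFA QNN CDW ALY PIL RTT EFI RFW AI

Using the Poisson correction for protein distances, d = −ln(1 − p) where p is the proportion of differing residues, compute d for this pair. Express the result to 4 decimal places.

The sequences differ at positions 3 (P/R), 6 (N/S), 8 (V/T), 10 (R/H), 13 (A/I), 16 (M/W), 17 (N/F), 18 (N/A), 24 (Y/W), 26 (S/L), 28 (Q/P), 30 (Q/L), 32 (W/T), 36 (E/I), 40 (C/A), 41 (W/I).
p = 16/41 = 0.390244.
d = −ln(1 − 0.390244) = −ln(0.609756) = 0.4947.

0.4947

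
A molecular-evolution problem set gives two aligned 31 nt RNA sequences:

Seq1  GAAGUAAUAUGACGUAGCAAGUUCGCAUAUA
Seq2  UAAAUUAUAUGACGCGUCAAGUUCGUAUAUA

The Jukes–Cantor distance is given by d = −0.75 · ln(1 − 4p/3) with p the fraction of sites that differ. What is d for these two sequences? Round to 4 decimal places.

0.2687

Mismatches occur at site 1 (G↔U), site 4 (G↔A), site 6 (A↔U), site 15 (U↔C), site 16 (A↔G), site 17 (G↔U), site 26 (C↔U).
p = 7/31 = 0.225806.
d = −0.75 · ln(1 − (4/3)·0.225806) = −0.75 · ln(0.698925) = −0.75 · (-0.358212) = 0.2687.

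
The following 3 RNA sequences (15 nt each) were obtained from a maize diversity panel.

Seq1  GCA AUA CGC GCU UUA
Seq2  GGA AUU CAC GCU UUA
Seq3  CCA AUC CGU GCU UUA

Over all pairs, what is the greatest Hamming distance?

5

Pairwise Hamming distances:
  Seq1 vs Seq2: 3
  Seq1 vs Seq3: 3
  Seq2 vs Seq3: 5
The largest is 5, between Seq2 and Seq3.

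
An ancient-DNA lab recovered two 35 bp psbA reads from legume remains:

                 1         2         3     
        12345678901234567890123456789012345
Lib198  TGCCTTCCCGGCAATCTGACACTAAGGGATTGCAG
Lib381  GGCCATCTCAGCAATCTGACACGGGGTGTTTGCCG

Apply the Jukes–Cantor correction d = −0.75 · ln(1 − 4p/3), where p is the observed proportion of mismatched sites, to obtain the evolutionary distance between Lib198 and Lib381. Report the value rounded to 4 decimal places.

The sequences differ at positions 1 (T/G), 5 (T/A), 8 (C/T), 10 (G/A), 23 (T/G), 24 (A/G), 25 (A/G), 27 (G/T), 29 (A/T), 34 (A/C).
p = 10/35 = 0.285714.
d = −0.75 · ln(1 − (4/3)·0.285714) = −0.75 · ln(0.619048) = −0.75 · (-0.479572) = 0.3597.

0.3597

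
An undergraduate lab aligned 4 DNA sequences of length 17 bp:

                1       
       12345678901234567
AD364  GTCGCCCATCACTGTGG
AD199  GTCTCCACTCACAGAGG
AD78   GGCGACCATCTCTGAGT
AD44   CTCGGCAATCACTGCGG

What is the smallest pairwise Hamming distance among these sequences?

4

Pairwise Hamming distances:
  AD364 vs AD199: 5
  AD364 vs AD78: 5
  AD364 vs AD44: 4
  AD199 vs AD78: 8
  AD199 vs AD44: 6
  AD78 vs AD44: 7
The smallest is 4, between AD364 and AD44.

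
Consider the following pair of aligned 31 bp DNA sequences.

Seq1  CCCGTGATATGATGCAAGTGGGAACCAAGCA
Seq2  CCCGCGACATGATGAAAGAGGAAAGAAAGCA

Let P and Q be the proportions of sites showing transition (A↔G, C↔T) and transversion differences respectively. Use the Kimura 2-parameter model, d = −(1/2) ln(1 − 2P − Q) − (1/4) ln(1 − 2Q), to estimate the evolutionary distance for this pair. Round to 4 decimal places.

0.2694

The sequences differ at positions 5 (T/C, transition), 8 (T/C, transition), 15 (C/A, transversion), 19 (T/A, transversion), 22 (G/A, transition), 25 (C/G, transversion), 26 (C/A, transversion).
Of the 7 differences, 3 transitions and 4 transversions over 31 sites: P = 3/31 = 0.096774, Q = 4/31 = 0.129032.
d = −0.5·ln(0.677420) − 0.25·ln(0.741936) = −0.5·(-0.389464) − 0.25·(-0.298492) = 0.2694.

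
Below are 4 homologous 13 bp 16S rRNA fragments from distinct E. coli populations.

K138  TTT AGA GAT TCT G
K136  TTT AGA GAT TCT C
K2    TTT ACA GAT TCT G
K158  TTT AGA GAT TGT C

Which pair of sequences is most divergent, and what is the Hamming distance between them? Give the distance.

Pairwise Hamming distances:
  K138 vs K136: 1
  K138 vs K2: 1
  K138 vs K158: 2
  K136 vs K2: 2
  K136 vs K158: 1
  K2 vs K158: 3
The largest is 3, between K2 and K158.

3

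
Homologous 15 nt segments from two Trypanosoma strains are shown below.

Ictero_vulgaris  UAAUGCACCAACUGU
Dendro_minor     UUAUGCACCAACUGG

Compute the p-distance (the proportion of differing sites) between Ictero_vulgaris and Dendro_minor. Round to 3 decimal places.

Differing sites — 2:A/U; 15:U/G.
There are 2 differences over 15 sites, so p = 2/15 = 0.133.

0.133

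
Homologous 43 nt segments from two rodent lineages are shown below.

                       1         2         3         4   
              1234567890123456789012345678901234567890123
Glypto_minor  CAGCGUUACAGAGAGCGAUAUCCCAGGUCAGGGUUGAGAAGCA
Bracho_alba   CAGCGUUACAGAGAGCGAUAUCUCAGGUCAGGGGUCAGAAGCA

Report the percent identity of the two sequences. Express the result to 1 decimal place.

The sequences differ at positions 23 (C/U), 34 (U/G), 36 (G/C).
40 of the 43 sites match, so the percent identity is 40/43 × 100 = 93.0%.

93.0%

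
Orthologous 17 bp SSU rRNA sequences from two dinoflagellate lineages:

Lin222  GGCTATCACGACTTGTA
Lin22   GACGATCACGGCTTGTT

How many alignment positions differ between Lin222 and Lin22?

Mismatches occur at site 2 (G↔A), site 4 (T↔G), site 11 (A↔G), site 17 (A↔T).
That gives 4 mismatches out of 17 aligned sites, so the Hamming distance is 4.

4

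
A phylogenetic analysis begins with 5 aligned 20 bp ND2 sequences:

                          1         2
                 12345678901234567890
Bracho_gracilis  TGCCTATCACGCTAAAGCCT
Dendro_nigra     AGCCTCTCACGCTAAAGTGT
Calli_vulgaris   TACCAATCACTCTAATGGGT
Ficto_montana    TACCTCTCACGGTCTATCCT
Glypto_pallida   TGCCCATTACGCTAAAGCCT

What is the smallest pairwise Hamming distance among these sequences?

Pairwise Hamming distances:
  Bracho_gracilis vs Dendro_nigra: 4
  Bracho_gracilis vs Calli_vulgaris: 6
  Bracho_gracilis vs Ficto_montana: 6
  Bracho_gracilis vs Glypto_pallida: 2
  Dendro_nigra vs Calli_vulgaris: 7
  Dendro_nigra vs Ficto_montana: 8
  Dendro_nigra vs Glypto_pallida: 6
  Calli_vulgaris vs Ficto_montana: 10
  Calli_vulgaris vs Glypto_pallida: 7
  Ficto_montana vs Glypto_pallida: 8
The smallest is 2, between Bracho_gracilis and Glypto_pallida.

2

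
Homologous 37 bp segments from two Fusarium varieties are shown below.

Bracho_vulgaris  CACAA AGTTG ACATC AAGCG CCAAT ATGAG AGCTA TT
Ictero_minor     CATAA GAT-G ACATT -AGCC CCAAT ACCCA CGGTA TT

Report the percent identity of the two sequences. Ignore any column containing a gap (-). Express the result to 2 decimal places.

Excluding the 2 gap columns leaves 35 comparable sites.
The sequences differ at positions 3 (C/T), 6 (A/G), 7 (G/A), 15 (C/T), 20 (G/C), 27 (T/C), 28 (G/C), 29 (A/C), 30 (G/A), 31 (A/C), 33 (C/G).
24 of the 35 comparable sites match, so the percent identity is 24/35 × 100 = 68.57%.

68.57%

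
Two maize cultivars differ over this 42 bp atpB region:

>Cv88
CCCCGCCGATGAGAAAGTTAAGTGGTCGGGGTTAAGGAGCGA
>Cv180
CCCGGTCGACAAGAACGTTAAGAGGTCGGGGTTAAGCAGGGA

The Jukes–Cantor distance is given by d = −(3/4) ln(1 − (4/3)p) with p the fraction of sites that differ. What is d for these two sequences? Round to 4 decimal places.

0.2197

Mismatches occur at site 4 (C↔G), site 6 (C↔T), site 10 (T↔C), site 11 (G↔A), site 16 (A↔C), site 23 (T↔A), site 37 (G↔C), site 40 (C↔G).
p = 8/42 = 0.190476.
d = −0.75 · ln(1 − (4/3)·0.190476) = −0.75 · ln(0.746032) = −0.75 · (-0.292987) = 0.2197.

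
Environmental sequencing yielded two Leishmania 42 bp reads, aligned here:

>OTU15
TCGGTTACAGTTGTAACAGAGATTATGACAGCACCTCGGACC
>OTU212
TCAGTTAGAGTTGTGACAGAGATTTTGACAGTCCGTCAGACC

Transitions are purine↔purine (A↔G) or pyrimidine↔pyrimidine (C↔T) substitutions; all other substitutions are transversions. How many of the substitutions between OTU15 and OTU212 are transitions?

The sequences differ at positions 3 (G/A, transition), 8 (C/G, transversion), 15 (A/G, transition), 25 (A/T, transversion), 32 (C/T, transition), 33 (A/C, transversion), 35 (C/G, transversion), 38 (G/A, transition).
Of the 8 differences, 4 transitions and 4 transversions, so the answer is 4.

4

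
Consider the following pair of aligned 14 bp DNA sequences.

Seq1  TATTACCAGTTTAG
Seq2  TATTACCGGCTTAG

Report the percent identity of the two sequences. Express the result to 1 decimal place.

Mismatches occur at site 8 (A/G), site 10 (T/C).
12 of the 14 sites match, so the percent identity is 12/14 × 100 = 85.7%.

85.7%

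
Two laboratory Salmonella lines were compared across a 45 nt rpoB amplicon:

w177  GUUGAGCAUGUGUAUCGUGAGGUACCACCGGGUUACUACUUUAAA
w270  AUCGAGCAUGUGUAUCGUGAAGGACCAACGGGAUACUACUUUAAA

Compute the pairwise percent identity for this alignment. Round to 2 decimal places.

Mismatches occur at site 1 (G/A), site 3 (U/C), site 21 (G/A), site 23 (U/G), site 28 (C/A), site 33 (U/A).
39 of the 45 sites match, so the percent identity is 39/45 × 100 = 86.67%.

86.67%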